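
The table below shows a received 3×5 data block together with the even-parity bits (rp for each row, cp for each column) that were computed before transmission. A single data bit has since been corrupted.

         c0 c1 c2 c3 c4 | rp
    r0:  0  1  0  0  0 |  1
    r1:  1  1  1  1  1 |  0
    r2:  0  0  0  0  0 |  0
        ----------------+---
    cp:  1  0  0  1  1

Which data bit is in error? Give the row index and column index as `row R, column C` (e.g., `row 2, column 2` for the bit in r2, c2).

row 1, column 2

Recompute each row's even parity and compare to rp:
  r0: data parity 1, sent rp 1 → ok
  r1: data parity 1, sent rp 0 → mismatch
  r2: data parity 0, sent rp 0 → ok
Recompute each column's even parity and compare to cp:
  c0: data parity 1, sent cp 1 → ok
  c1: data parity 0, sent cp 0 → ok
  c2: data parity 1, sent cp 0 → mismatch
  c3: data parity 1, sent cp 1 → ok
  c4: data parity 1, sent cp 1 → ok
Exactly one row (r1) and one column (c2) fail → the flipped bit is at their intersection.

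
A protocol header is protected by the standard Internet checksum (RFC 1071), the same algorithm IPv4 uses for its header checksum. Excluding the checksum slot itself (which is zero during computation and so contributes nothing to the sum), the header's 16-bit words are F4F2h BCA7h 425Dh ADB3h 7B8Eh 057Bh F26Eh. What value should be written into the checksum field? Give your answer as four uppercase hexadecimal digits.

One's-complement addition (fold any carry out of bit 15 back into bit 0):
  0xF4F2 + 0xBCA7 = 0x1B199 → wrap carry → 0xB19A
  0xB19A + 0x425D = 0x0F3F7
  0xF3F7 + 0xADB3 = 0x1A1AA → wrap carry → 0xA1AB
  0xA1AB + 0x7B8E = 0x11D39 → wrap carry → 0x1D3A
  0x1D3A + 0x057B = 0x022B5
  0x22B5 + 0xF26E = 0x11523 → wrap carry → 0x1524
One's-complement sum = 0x1524.
Checksum = ~0x1524 & 0xFFFF = 0xEADB.

EADB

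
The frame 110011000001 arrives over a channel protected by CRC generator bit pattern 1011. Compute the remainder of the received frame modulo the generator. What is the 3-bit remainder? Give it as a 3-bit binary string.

Modulo-2 division of 110011000001 by 1011:
  pos 0: 1100 XOR 1011 = 0111
  pos 1: 1111 XOR 1011 = 0100
  pos 2: 1001 XOR 1011 = 0010
  pos 4: 1000 XOR 1011 = 0011
  pos 6: 1100 XOR 1011 = 0111
  pos 7: 1110 XOR 1011 = 0101
  pos 8: 1011 XOR 1011 = 0000
Remainder = 000 (zero — the frame passes the CRC check).

000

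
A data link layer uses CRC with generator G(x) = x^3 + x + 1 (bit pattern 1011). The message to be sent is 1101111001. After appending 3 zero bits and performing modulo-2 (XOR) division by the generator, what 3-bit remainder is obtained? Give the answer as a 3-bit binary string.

Append 3 zeros: 1101111001000. Divide by 1011 (XOR where the leading bit is 1):
  pos 0: 1101 XOR 1011 = 0110
  pos 1: 1101 XOR 1011 = 0110
  pos 2: 1101 XOR 1011 = 0110
  pos 3: 1101 XOR 1011 = 0110
  pos 4: 1100 XOR 1011 = 0111
  pos 5: 1110 XOR 1011 = 0101
  pos 6: 1011 XOR 1011 = 0000
Remainder (last 3 bits) = 000. This is the CRC / FCS.

000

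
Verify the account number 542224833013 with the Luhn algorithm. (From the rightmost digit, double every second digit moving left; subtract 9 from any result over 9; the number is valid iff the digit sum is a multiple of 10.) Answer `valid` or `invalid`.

valid

From the right, keep odd positions and double even positions (subtract 9 from any doubled value over 9):
  doubled (positions 2,4,...): 2 6 7 4 4 1 → sum 24
  kept (positions 1,3,...): 3 0 3 4 2 4 → sum 16
Total = 40.
40 mod 10 = 0, so the number is valid.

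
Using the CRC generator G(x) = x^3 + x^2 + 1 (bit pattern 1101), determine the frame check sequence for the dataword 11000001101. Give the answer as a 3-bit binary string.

101

Append 3 zeros: 11000001101000. Divide by 1101 (XOR where the leading bit is 1):
  pos 0: 1100 XOR 1101 = 0001
  pos 3: 1000 XOR 1101 = 0101
  pos 4: 1011 XOR 1101 = 0110
  pos 5: 1101 XOR 1101 = 0000
  pos 10: 1000 XOR 1101 = 0101
Remainder (last 3 bits) = 101. This is the CRC / FCS.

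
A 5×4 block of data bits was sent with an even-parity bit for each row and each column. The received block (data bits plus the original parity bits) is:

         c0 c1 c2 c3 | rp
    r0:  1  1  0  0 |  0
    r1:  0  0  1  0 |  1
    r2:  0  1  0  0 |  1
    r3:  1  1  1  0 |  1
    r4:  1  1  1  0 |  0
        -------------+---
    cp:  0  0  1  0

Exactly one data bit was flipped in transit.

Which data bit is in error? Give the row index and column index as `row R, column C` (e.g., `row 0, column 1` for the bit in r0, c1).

row 4, column 0

Recompute each row's even parity and compare to rp:
  r0: data parity 0, sent rp 0 → ok
  r1: data parity 1, sent rp 1 → ok
  r2: data parity 1, sent rp 1 → ok
  r3: data parity 1, sent rp 1 → ok
  r4: data parity 1, sent rp 0 → mismatch
Recompute each column's even parity and compare to cp:
  c0: data parity 1, sent cp 0 → mismatch
  c1: data parity 0, sent cp 0 → ok
  c2: data parity 1, sent cp 1 → ok
  c3: data parity 0, sent cp 0 → ok
Exactly one row (r4) and one column (c0) fail → the flipped bit is at their intersection.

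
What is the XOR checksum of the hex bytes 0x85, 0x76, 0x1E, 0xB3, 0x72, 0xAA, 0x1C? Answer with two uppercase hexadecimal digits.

9A

XOR the bytes together:
  start with 0x85
  0x85 ⊕ 0x76 = 0xF3
  0xF3 ⊕ 0x1E = 0xED
  0xED ⊕ 0xB3 = 0x5E
  0x5E ⊕ 0x72 = 0x2C
  0x2C ⊕ 0xAA = 0x86
  0x86 ⊕ 0x1C = 0x9A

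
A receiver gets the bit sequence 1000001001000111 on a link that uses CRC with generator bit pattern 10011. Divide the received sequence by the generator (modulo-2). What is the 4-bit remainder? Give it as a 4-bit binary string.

Modulo-2 division of 1000001001000111 by 10011:
  pos 0: 10000 XOR 10011 = 00011
  pos 3: 11010 XOR 10011 = 01001
  pos 4: 10010 XOR 10011 = 00001
  pos 8: 11000 XOR 10011 = 01011
  pos 9: 10111 XOR 10011 = 00100
  pos 11: 10011 XOR 10011 = 00000
Remainder = 0000 (zero — the frame passes the CRC check).

0000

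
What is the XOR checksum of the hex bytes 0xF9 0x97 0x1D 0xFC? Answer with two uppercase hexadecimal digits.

8F

XOR the bytes together:
  start with 0xF9
  0xF9 ⊕ 0x97 = 0x6E
  0x6E ⊕ 0x1D = 0x73
  0x73 ⊕ 0xFC = 0x8F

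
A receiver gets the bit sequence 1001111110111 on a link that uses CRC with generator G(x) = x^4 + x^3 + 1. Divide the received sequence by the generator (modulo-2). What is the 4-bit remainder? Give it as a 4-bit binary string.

0101

Modulo-2 division of 1001111110111 by 11001:
  pos 0: 10011 XOR 11001 = 01010
  pos 1: 10101 XOR 11001 = 01100
  pos 2: 11001 XOR 11001 = 00000
  pos 7: 11011 XOR 11001 = 00010
Remainder = 0101 (nonzero — an error is detected).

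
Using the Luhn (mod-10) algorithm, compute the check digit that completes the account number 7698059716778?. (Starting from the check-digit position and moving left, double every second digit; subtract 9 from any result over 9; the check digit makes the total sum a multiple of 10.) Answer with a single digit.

4

Partial digits right→left: 8 7 7 6 1 7 9 5 0 8 9 6 7
Double every second digit counting from the check-digit position (so the 1st, 3rd, 5th, ... of the partial from the right).
  doubled (with −9 where >9): 7 5 2 9 0 9 5 → sum 37
  kept as-is: 7 6 7 5 8 6 → sum 39
Total = 37 + 39 = 76.
Check digit = (10 − (76 mod 10)) mod 10 = 4.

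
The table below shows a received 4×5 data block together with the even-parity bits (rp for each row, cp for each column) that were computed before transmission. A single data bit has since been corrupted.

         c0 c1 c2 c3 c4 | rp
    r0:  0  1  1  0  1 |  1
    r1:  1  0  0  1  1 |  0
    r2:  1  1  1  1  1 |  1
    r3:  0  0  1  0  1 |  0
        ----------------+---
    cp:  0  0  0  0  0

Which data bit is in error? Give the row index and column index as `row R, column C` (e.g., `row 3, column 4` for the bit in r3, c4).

row 1, column 2

Recompute each row's even parity and compare to rp:
  r0: data parity 1, sent rp 1 → ok
  r1: data parity 1, sent rp 0 → mismatch
  r2: data parity 1, sent rp 1 → ok
  r3: data parity 0, sent rp 0 → ok
Recompute each column's even parity and compare to cp:
  c0: data parity 0, sent cp 0 → ok
  c1: data parity 0, sent cp 0 → ok
  c2: data parity 1, sent cp 0 → mismatch
  c3: data parity 0, sent cp 0 → ok
  c4: data parity 0, sent cp 0 → ok
Exactly one row (r1) and one column (c2) fail → the flipped bit is at their intersection.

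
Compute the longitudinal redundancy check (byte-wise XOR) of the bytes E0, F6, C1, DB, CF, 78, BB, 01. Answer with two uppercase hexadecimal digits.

XOR the bytes together:
  start with 0xE0
  0xE0 ⊕ 0xF6 = 0x16
  0x16 ⊕ 0xC1 = 0xD7
  0xD7 ⊕ 0xDB = 0x0C
  0x0C ⊕ 0xCF = 0xC3
  0xC3 ⊕ 0x78 = 0xBB
  0xBB ⊕ 0xBB = 0x00
  0x00 ⊕ 0x01 = 0x01

01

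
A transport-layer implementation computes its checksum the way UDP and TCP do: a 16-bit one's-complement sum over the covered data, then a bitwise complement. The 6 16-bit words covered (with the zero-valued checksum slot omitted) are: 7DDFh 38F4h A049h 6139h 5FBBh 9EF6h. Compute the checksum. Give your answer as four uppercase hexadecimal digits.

48F7

One's-complement addition (fold any carry out of bit 15 back into bit 0):
  0x7DDF + 0x38F4 = 0x0B6D3
  0xB6D3 + 0xA049 = 0x1571C → wrap carry → 0x571D
  0x571D + 0x6139 = 0x0B856
  0xB856 + 0x5FBB = 0x11811 → wrap carry → 0x1812
  0x1812 + 0x9EF6 = 0x0B708
One's-complement sum = 0xB708.
Checksum = ~0xB708 & 0xFFFF = 0x48F7.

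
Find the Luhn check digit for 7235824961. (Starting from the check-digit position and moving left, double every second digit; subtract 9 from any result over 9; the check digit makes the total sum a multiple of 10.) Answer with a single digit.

Partial digits right→left: 1 6 9 4 2 8 5 3 2 7
Double every second digit counting from the check-digit position (so the 1st, 3rd, 5th, ... of the partial from the right).
  doubled (with −9 where >9): 2 9 4 1 4 → sum 20
  kept as-is: 6 4 8 3 7 → sum 28
Total = 20 + 28 = 48.
Check digit = (10 − (48 mod 10)) mod 10 = 2.

2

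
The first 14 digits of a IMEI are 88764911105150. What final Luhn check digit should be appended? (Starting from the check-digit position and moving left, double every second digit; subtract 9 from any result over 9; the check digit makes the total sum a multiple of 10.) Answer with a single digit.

Partial digits right→left: 0 5 1 5 0 1 1 1 9 4 6 7 8 8
Double every second digit counting from the check-digit position (so the 1st, 3rd, 5th, ... of the partial from the right).
  doubled (with −9 where >9): 0 2 0 2 9 3 7 → sum 23
  kept as-is: 5 5 1 1 4 7 8 → sum 31
Total = 23 + 31 = 54.
Check digit = (10 − (54 mod 10)) mod 10 = 6.

6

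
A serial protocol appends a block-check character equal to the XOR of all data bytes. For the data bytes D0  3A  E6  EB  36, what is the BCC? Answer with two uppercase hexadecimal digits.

XOR the bytes together:
  start with 0xD0
  0xD0 ⊕ 0x3A = 0xEA
  0xEA ⊕ 0xE6 = 0x0C
  0x0C ⊕ 0xEB = 0xE7
  0xE7 ⊕ 0x36 = 0xD1

D1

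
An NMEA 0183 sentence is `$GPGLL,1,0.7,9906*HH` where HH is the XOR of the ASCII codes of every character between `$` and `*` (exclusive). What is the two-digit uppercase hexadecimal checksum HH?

XOR the ASCII codes of the payload characters:
  'G' = 0x47 → acc = 0x47
  'P' = 0x50 → acc = 0x17
  'G' = 0x47 → acc = 0x50
  'L' = 0x4C → acc = 0x1C
  'L' = 0x4C → acc = 0x50
  ',' = 0x2C → acc = 0x7C
  '1' = 0x31 → acc = 0x4D
  ',' = 0x2C → acc = 0x61
  '0' = 0x30 → acc = 0x51
  '.' = 0x2E → acc = 0x7F
  '7' = 0x37 → acc = 0x48
  ',' = 0x2C → acc = 0x64
  '9' = 0x39 → acc = 0x5D
  '9' = 0x39 → acc = 0x64
  '0' = 0x30 → acc = 0x54
  '6' = 0x36 → acc = 0x62
Checksum = 0x62.

62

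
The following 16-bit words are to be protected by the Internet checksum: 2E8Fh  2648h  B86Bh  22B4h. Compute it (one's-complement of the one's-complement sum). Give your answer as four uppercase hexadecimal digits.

One's-complement addition (fold any carry out of bit 15 back into bit 0):
  0x2E8F + 0x2648 = 0x054D7
  0x54D7 + 0xB86B = 0x10D42 → wrap carry → 0x0D43
  0x0D43 + 0x22B4 = 0x02FF7
One's-complement sum = 0x2FF7.
Checksum = ~0x2FF7 & 0xFFFF = 0xD008.

D008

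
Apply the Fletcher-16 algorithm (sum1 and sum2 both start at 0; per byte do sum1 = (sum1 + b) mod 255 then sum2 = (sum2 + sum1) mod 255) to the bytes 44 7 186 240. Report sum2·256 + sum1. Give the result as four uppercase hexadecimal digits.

2CDE

Running sums (mod 255):
  after byte 0 (44): sum1=44, sum2=44
  after byte 1 (7): sum1=51, sum2=95
  after byte 2 (186): sum1=237, sum2=77
  after byte 3 (240): sum1=222, sum2=44
Checksum = sum2·256 + sum1 = 44·256 + 222 = 11486 = 0x2CDE.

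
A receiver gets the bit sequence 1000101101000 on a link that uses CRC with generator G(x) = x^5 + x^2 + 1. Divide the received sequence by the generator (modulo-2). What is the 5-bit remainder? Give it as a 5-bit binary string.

Modulo-2 division of 1000101101000 by 100101:
  pos 0: 100010 XOR 100101 = 000111
  pos 3: 111110 XOR 100101 = 011011
  pos 4: 110111 XOR 100101 = 010010
  pos 5: 100100 XOR 100101 = 000001
Remainder = 00100 (nonzero — an error is detected).

00100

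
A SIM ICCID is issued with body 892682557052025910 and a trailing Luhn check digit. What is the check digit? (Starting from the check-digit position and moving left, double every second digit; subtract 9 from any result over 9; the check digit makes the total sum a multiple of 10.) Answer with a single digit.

5

Partial digits right→left: 0 1 9 5 2 0 2 5 0 7 5 5 2 8 6 2 9 8
Double every second digit counting from the check-digit position (so the 1st, 3rd, 5th, ... of the partial from the right).
  doubled (with −9 where >9): 0 9 4 4 0 1 4 3 9 → sum 34
  kept as-is: 1 5 0 5 7 5 8 2 8 → sum 41
Total = 34 + 41 = 75.
Check digit = (10 − (75 mod 10)) mod 10 = 5.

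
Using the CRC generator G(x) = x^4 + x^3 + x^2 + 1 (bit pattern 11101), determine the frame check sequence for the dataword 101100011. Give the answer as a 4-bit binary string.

0001

Append 4 zeros: 1011000110000. Divide by 11101 (XOR where the leading bit is 1):
  pos 0: 10110 XOR 11101 = 01011
  pos 1: 10110 XOR 11101 = 01011
  pos 2: 10110 XOR 11101 = 01011
  pos 3: 10111 XOR 11101 = 01010
  pos 4: 10101 XOR 11101 = 01000
  pos 5: 10000 XOR 11101 = 01101
  pos 6: 11010 XOR 11101 = 00111
  pos 8: 11100 XOR 11101 = 00001
Remainder (last 4 bits) = 0001. This is the CRC / FCS.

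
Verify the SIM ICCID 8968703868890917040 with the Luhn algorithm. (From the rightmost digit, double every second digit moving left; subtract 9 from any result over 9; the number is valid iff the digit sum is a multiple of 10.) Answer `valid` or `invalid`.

From the right, keep odd positions and double even positions (subtract 9 from any doubled value over 9):
  doubled (positions 2,4,...): 8 5 9 9 7 7 0 7 9 → sum 61
  kept (positions 1,3,...): 0 0 1 0 8 6 3 7 6 8 → sum 39
Total = 100.
100 mod 10 = 0, so the number is valid.

valid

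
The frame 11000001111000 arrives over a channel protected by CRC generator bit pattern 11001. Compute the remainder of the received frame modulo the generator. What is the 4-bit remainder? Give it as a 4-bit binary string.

0000

Modulo-2 division of 11000001111000 by 11001:
  pos 0: 11000 XOR 11001 = 00001
  pos 4: 10011 XOR 11001 = 01010
  pos 5: 10101 XOR 11001 = 01100
  pos 6: 11001 XOR 11001 = 00000
Remainder = 0000 (zero — the frame passes the CRC check).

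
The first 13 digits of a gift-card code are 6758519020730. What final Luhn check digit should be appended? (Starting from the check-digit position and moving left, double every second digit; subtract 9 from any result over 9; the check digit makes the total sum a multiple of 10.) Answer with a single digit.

Partial digits right→left: 0 3 7 0 2 0 9 1 5 8 5 7 6
Double every second digit counting from the check-digit position (so the 1st, 3rd, 5th, ... of the partial from the right).
  doubled (with −9 where >9): 0 5 4 9 1 1 3 → sum 23
  kept as-is: 3 0 0 1 8 7 → sum 19
Total = 23 + 19 = 42.
Check digit = (10 − (42 mod 10)) mod 10 = 8.

8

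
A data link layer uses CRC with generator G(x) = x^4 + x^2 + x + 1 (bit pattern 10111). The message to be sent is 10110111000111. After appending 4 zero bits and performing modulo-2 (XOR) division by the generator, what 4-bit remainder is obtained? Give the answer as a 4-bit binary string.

Append 4 zeros: 101101110001110000. Divide by 10111 (XOR where the leading bit is 1):
  pos 0: 10110 XOR 10111 = 00001
  pos 4: 11110 XOR 10111 = 01001
  pos 5: 10010 XOR 10111 = 00101
  pos 7: 10101 XOR 10111 = 00010
  pos 10: 10110 XOR 10111 = 00001
Remainder (last 4 bits) = 1000. This is the CRC / FCS.

1000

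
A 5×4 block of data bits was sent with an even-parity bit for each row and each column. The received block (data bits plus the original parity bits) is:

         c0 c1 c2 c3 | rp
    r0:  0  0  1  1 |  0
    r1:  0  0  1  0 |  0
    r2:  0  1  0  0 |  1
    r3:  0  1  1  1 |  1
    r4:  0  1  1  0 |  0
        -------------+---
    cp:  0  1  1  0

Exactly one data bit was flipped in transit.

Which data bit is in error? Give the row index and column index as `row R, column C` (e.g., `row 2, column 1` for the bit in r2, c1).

row 1, column 2

Recompute each row's even parity and compare to rp:
  r0: data parity 0, sent rp 0 → ok
  r1: data parity 1, sent rp 0 → mismatch
  r2: data parity 1, sent rp 1 → ok
  r3: data parity 1, sent rp 1 → ok
  r4: data parity 0, sent rp 0 → ok
Recompute each column's even parity and compare to cp:
  c0: data parity 0, sent cp 0 → ok
  c1: data parity 1, sent cp 1 → ok
  c2: data parity 0, sent cp 1 → mismatch
  c3: data parity 0, sent cp 0 → ok
Exactly one row (r1) and one column (c2) fail → the flipped bit is at their intersection.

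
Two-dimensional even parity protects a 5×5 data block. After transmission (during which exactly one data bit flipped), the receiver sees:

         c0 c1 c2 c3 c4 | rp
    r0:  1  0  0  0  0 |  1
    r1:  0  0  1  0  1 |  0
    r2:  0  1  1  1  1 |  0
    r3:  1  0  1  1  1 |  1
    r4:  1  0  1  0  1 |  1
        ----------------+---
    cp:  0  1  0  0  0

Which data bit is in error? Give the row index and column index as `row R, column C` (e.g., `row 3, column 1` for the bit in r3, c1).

row 3, column 0

Recompute each row's even parity and compare to rp:
  r0: data parity 1, sent rp 1 → ok
  r1: data parity 0, sent rp 0 → ok
  r2: data parity 0, sent rp 0 → ok
  r3: data parity 0, sent rp 1 → mismatch
  r4: data parity 1, sent rp 1 → ok
Recompute each column's even parity and compare to cp:
  c0: data parity 1, sent cp 0 → mismatch
  c1: data parity 1, sent cp 1 → ok
  c2: data parity 0, sent cp 0 → ok
  c3: data parity 0, sent cp 0 → ok
  c4: data parity 0, sent cp 0 → ok
Exactly one row (r3) and one column (c0) fail → the flipped bit is at their intersection.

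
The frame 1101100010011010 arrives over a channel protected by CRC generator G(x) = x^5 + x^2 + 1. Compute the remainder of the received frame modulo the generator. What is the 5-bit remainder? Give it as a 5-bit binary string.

00101

Modulo-2 division of 1101100010011010 by 100101:
  pos 0: 110110 XOR 100101 = 010011
  pos 1: 100110 XOR 100101 = 000011
  pos 5: 110100 XOR 100101 = 010001
  pos 6: 100011 XOR 100101 = 000110
  pos 9: 110101 XOR 100101 = 010000
  pos 10: 100000 XOR 100101 = 000101
Remainder = 00101 (nonzero — an error is detected).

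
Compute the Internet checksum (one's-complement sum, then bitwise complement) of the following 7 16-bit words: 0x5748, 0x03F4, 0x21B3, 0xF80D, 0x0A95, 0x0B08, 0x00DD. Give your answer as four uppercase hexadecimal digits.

7488

One's-complement addition (fold any carry out of bit 15 back into bit 0):
  0x5748 + 0x03F4 = 0x05B3C
  0x5B3C + 0x21B3 = 0x07CEF
  0x7CEF + 0xF80D = 0x174FC → wrap carry → 0x74FD
  0x74FD + 0x0A95 = 0x07F92
  0x7F92 + 0x0B08 = 0x08A9A
  0x8A9A + 0x00DD = 0x08B77
One's-complement sum = 0x8B77.
Checksum = ~0x8B77 & 0xFFFF = 0x7488.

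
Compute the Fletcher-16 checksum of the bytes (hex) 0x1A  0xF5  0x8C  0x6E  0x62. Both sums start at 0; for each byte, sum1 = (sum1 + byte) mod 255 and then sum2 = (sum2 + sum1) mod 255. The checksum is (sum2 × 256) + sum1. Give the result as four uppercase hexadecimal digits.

Running sums (mod 255):
  after byte 0 (0x1A): sum1=26, sum2=26
  after byte 1 (0xF5): sum1=16, sum2=42
  after byte 2 (0x8C): sum1=156, sum2=198
  after byte 3 (0x6E): sum1=11, sum2=209
  after byte 4 (0x62): sum1=109, sum2=63
Checksum = sum2·256 + sum1 = 63·256 + 109 = 16237 = 0x3F6D.

3F6D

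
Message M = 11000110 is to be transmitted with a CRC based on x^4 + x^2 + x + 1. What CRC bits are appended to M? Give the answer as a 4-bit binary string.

Append 4 zeros: 110001100000. Divide by 10111 (XOR where the leading bit is 1):
  pos 0: 11000 XOR 10111 = 01111
  pos 1: 11111 XOR 10111 = 01000
  pos 2: 10001 XOR 10111 = 00110
  pos 4: 11000 XOR 10111 = 01111
  pos 5: 11110 XOR 10111 = 01001
  pos 6: 10010 XOR 10111 = 00101
Remainder (last 4 bits) = 1010. This is the CRC / FCS.

1010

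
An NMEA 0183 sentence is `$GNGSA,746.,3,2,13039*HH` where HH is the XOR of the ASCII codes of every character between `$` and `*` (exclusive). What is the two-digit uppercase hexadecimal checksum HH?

XOR the ASCII codes of the payload characters:
  'G' = 0x47 → acc = 0x47
  'N' = 0x4E → acc = 0x09
  'G' = 0x47 → acc = 0x4E
  'S' = 0x53 → acc = 0x1D
  'A' = 0x41 → acc = 0x5C
  ',' = 0x2C → acc = 0x70
  '7' = 0x37 → acc = 0x47
  '4' = 0x34 → acc = 0x73
  '6' = 0x36 → acc = 0x45
  '.' = 0x2E → acc = 0x6B
  ',' = 0x2C → acc = 0x47
  '3' = 0x33 → acc = 0x74
  ',' = 0x2C → acc = 0x58
  '2' = 0x32 → acc = 0x6A
  ',' = 0x2C → acc = 0x46
  '1' = 0x31 → acc = 0x77
  '3' = 0x33 → acc = 0x44
  '0' = 0x30 → acc = 0x74
  '3' = 0x33 → acc = 0x47
  '9' = 0x39 → acc = 0x7E
Checksum = 0x7E.

7E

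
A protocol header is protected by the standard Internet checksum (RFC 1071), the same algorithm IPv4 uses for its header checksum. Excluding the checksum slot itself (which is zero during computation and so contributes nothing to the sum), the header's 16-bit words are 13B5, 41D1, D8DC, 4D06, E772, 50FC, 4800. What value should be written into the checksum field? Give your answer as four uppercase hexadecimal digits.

One's-complement addition (fold any carry out of bit 15 back into bit 0):
  0x13B5 + 0x41D1 = 0x05586
  0x5586 + 0xD8DC = 0x12E62 → wrap carry → 0x2E63
  0x2E63 + 0x4D06 = 0x07B69
  0x7B69 + 0xE772 = 0x162DB → wrap carry → 0x62DC
  0x62DC + 0x50FC = 0x0B3D8
  0xB3D8 + 0x4800 = 0x0FBD8
One's-complement sum = 0xFBD8.
Checksum = ~0xFBD8 & 0xFFFF = 0x0427.

0427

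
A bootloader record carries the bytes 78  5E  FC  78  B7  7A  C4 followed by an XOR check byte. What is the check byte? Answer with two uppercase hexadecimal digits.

XOR the bytes together:
  start with 0x78
  0x78 ⊕ 0x5E = 0x26
  0x26 ⊕ 0xFC = 0xDA
  0xDA ⊕ 0x78 = 0xA2
  0xA2 ⊕ 0xB7 = 0x15
  0x15 ⊕ 0x7A = 0x6F
  0x6F ⊕ 0xC4 = 0xAB

AB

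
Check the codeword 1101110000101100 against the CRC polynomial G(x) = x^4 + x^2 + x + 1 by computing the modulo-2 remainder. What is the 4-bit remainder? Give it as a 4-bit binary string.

Modulo-2 division of 1101110000101100 by 10111:
  pos 0: 11011 XOR 10111 = 01100
  pos 1: 11001 XOR 10111 = 01110
  pos 2: 11100 XOR 10111 = 01011
  pos 3: 10110 XOR 10111 = 00001
  pos 7: 10010 XOR 10111 = 00101
  pos 9: 10111 XOR 10111 = 00000
Remainder = 0000 (zero — the frame passes the CRC check).

0000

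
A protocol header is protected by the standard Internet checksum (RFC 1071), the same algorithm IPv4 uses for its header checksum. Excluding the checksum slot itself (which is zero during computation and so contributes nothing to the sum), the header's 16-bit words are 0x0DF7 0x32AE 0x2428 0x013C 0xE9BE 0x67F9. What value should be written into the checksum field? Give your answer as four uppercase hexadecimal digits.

One's-complement addition (fold any carry out of bit 15 back into bit 0):
  0x0DF7 + 0x32AE = 0x040A5
  0x40A5 + 0x2428 = 0x064CD
  0x64CD + 0x013C = 0x06609
  0x6609 + 0xE9BE = 0x14FC7 → wrap carry → 0x4FC8
  0x4FC8 + 0x67F9 = 0x0B7C1
One's-complement sum = 0xB7C1.
Checksum = ~0xB7C1 & 0xFFFF = 0x483E.

483E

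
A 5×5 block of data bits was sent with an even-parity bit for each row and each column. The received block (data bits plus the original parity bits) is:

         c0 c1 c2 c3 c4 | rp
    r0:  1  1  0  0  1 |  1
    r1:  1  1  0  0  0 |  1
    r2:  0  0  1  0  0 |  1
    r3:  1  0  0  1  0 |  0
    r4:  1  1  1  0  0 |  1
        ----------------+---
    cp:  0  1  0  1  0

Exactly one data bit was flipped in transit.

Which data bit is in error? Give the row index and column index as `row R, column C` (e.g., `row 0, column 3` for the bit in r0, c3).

row 1, column 4

Recompute each row's even parity and compare to rp:
  r0: data parity 1, sent rp 1 → ok
  r1: data parity 0, sent rp 1 → mismatch
  r2: data parity 1, sent rp 1 → ok
  r3: data parity 0, sent rp 0 → ok
  r4: data parity 1, sent rp 1 → ok
Recompute each column's even parity and compare to cp:
  c0: data parity 0, sent cp 0 → ok
  c1: data parity 1, sent cp 1 → ok
  c2: data parity 0, sent cp 0 → ok
  c3: data parity 1, sent cp 1 → ok
  c4: data parity 1, sent cp 0 → mismatch
Exactly one row (r1) and one column (c4) fail → the flipped bit is at their intersection.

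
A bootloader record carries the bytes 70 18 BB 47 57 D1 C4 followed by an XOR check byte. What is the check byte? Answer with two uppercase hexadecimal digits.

XOR the bytes together:
  start with 0x70
  0x70 ⊕ 0x18 = 0x68
  0x68 ⊕ 0xBB = 0xD3
  0xD3 ⊕ 0x47 = 0x94
  0x94 ⊕ 0x57 = 0xC3
  0xC3 ⊕ 0xD1 = 0x12
  0x12 ⊕ 0xC4 = 0xD6

D6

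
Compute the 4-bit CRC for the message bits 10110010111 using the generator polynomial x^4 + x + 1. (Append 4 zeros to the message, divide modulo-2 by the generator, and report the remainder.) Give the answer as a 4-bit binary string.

0100

Append 4 zeros: 101100101110000. Divide by 10011 (XOR where the leading bit is 1):
  pos 0: 10110 XOR 10011 = 00101
  pos 2: 10101 XOR 10011 = 00110
  pos 4: 11001 XOR 10011 = 01010
  pos 5: 10101 XOR 10011 = 00110
  pos 7: 11010 XOR 10011 = 01001
  pos 8: 10010 XOR 10011 = 00001
Remainder (last 4 bits) = 0100. This is the CRC / FCS.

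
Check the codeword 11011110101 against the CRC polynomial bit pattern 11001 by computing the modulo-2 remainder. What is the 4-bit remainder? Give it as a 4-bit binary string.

Modulo-2 division of 11011110101 by 11001:
  pos 0: 11011 XOR 11001 = 00010
  pos 3: 10110 XOR 11001 = 01111
  pos 4: 11111 XOR 11001 = 00110
  pos 6: 11001 XOR 11001 = 00000
Remainder = 0000 (zero — the frame passes the CRC check).

0000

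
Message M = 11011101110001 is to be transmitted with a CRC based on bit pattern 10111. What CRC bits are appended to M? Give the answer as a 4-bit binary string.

0001

Append 4 zeros: 110111011100010000. Divide by 10111 (XOR where the leading bit is 1):
  pos 0: 11011 XOR 10111 = 01100
  pos 1: 11001 XOR 10111 = 01110
  pos 2: 11100 XOR 10111 = 01011
  pos 3: 10111 XOR 10111 = 00000
  pos 8: 11000 XOR 10111 = 01111
  pos 9: 11111 XOR 10111 = 01000
  pos 10: 10000 XOR 10111 = 00111
  pos 12: 11100 XOR 10111 = 01011
  pos 13: 10110 XOR 10111 = 00001
Remainder (last 4 bits) = 0001. This is the CRC / FCS.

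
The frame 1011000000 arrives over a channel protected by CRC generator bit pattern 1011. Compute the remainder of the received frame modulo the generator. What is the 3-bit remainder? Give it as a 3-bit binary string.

000

Modulo-2 division of 1011000000 by 1011:
  pos 0: 1011 XOR 1011 = 0000
Remainder = 000 (zero — the frame passes the CRC check).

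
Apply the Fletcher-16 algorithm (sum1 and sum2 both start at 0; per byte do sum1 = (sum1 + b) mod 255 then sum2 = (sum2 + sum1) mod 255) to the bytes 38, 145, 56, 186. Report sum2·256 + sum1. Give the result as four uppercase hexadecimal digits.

Running sums (mod 255):
  after byte 0 (38): sum1=38, sum2=38
  after byte 1 (145): sum1=183, sum2=221
  after byte 2 (56): sum1=239, sum2=205
  after byte 3 (186): sum1=170, sum2=120
Checksum = sum2·256 + sum1 = 120·256 + 170 = 30890 = 0x78AA.

78AA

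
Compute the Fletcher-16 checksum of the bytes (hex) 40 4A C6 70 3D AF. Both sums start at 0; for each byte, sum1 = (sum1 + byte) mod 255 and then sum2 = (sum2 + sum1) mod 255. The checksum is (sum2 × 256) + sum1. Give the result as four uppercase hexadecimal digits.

8BAE

Running sums (mod 255):
  after byte 0 (40): sum1=64, sum2=64
  after byte 1 (4A): sum1=138, sum2=202
  after byte 2 (C6): sum1=81, sum2=28
  after byte 3 (70): sum1=193, sum2=221
  after byte 4 (3D): sum1=254, sum2=220
  after byte 5 (AF): sum1=174, sum2=139
Checksum = sum2·256 + sum1 = 139·256 + 174 = 35758 = 0x8BAE.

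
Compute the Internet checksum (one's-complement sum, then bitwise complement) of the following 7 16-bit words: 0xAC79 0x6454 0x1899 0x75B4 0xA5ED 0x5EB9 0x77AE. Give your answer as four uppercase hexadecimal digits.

One's-complement addition (fold any carry out of bit 15 back into bit 0):
  0xAC79 + 0x6454 = 0x110CD → wrap carry → 0x10CE
  0x10CE + 0x1899 = 0x02967
  0x2967 + 0x75B4 = 0x09F1B
  0x9F1B + 0xA5ED = 0x14508 → wrap carry → 0x4509
  0x4509 + 0x5EB9 = 0x0A3C2
  0xA3C2 + 0x77AE = 0x11B70 → wrap carry → 0x1B71
One's-complement sum = 0x1B71.
Checksum = ~0x1B71 & 0xFFFF = 0xE48E.

E48E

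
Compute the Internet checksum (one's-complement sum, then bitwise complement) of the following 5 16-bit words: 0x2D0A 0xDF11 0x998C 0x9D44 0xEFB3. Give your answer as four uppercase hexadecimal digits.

CD5E

One's-complement addition (fold any carry out of bit 15 back into bit 0):
  0x2D0A + 0xDF11 = 0x10C1B → wrap carry → 0x0C1C
  0x0C1C + 0x998C = 0x0A5A8
  0xA5A8 + 0x9D44 = 0x142EC → wrap carry → 0x42ED
  0x42ED + 0xEFB3 = 0x132A0 → wrap carry → 0x32A1
One's-complement sum = 0x32A1.
Checksum = ~0x32A1 & 0xFFFF = 0xCD5E.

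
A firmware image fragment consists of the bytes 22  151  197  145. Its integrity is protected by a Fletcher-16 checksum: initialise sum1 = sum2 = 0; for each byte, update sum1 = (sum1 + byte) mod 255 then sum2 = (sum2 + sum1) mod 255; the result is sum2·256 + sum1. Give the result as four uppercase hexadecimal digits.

3C05

Running sums (mod 255):
  after byte 0 (22): sum1=22, sum2=22
  after byte 1 (151): sum1=173, sum2=195
  after byte 2 (197): sum1=115, sum2=55
  after byte 3 (145): sum1=5, sum2=60
Checksum = sum2·256 + sum1 = 60·256 + 5 = 15365 = 0x3C05.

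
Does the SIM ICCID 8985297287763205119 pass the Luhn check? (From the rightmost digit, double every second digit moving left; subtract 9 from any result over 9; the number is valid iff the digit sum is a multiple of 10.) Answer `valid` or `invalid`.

invalid

From the right, keep odd positions and double even positions (subtract 9 from any doubled value over 9):
  doubled (positions 2,4,...): 2 1 4 3 5 4 9 1 9 → sum 38
  kept (positions 1,3,...): 9 1 0 3 7 8 7 2 8 8 → sum 53
Total = 91.
91 mod 10 = 1, so the number is invalid.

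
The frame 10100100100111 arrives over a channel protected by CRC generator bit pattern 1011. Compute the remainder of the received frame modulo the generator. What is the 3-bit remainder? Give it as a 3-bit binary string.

Modulo-2 division of 10100100100111 by 1011:
  pos 0: 1010 XOR 1011 = 0001
  pos 3: 1010 XOR 1011 = 0001
  pos 6: 1010 XOR 1011 = 0001
  pos 9: 1011 XOR 1011 = 0000
Remainder = 001 (nonzero — an error is detected).

001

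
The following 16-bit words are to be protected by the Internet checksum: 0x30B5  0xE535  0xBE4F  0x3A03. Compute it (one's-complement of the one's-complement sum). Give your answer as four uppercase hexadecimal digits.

F1C1

One's-complement addition (fold any carry out of bit 15 back into bit 0):
  0x30B5 + 0xE535 = 0x115EA → wrap carry → 0x15EB
  0x15EB + 0xBE4F = 0x0D43A
  0xD43A + 0x3A03 = 0x10E3D → wrap carry → 0x0E3E
One's-complement sum = 0x0E3E.
Checksum = ~0x0E3E & 0xFFFF = 0xF1C1.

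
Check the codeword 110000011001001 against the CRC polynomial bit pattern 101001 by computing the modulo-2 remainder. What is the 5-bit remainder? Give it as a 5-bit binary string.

Modulo-2 division of 110000011001001 by 101001:
  pos 0: 110000 XOR 101001 = 011001
  pos 1: 110010 XOR 101001 = 011011
  pos 2: 110111 XOR 101001 = 011110
  pos 3: 111101 XOR 101001 = 010100
  pos 4: 101000 XOR 101001 = 000001
  pos 9: 101001 XOR 101001 = 000000
Remainder = 00000 (zero — the frame passes the CRC check).

00000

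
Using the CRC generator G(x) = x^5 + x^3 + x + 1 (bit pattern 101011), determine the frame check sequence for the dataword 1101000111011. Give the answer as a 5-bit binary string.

Append 5 zeros: 110100011101100000. Divide by 101011 (XOR where the leading bit is 1):
  pos 0: 110100 XOR 101011 = 011111
  pos 1: 111110 XOR 101011 = 010101
  pos 2: 101011 XOR 101011 = 000000
  pos 8: 110110 XOR 101011 = 011101
  pos 9: 111010 XOR 101011 = 010001
  pos 10: 100010 XOR 101011 = 001001
  pos 12: 100100 XOR 101011 = 001111
Remainder (last 5 bits) = 01111. This is the CRC / FCS.

01111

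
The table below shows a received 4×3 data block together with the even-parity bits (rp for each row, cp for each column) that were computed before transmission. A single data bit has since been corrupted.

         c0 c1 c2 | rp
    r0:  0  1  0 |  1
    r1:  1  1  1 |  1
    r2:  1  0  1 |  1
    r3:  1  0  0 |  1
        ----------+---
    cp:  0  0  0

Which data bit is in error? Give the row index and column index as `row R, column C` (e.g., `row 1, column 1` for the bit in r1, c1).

row 2, column 0

Recompute each row's even parity and compare to rp:
  r0: data parity 1, sent rp 1 → ok
  r1: data parity 1, sent rp 1 → ok
  r2: data parity 0, sent rp 1 → mismatch
  r3: data parity 1, sent rp 1 → ok
Recompute each column's even parity and compare to cp:
  c0: data parity 1, sent cp 0 → mismatch
  c1: data parity 0, sent cp 0 → ok
  c2: data parity 0, sent cp 0 → ok
Exactly one row (r2) and one column (c0) fail → the flipped bit is at their intersection.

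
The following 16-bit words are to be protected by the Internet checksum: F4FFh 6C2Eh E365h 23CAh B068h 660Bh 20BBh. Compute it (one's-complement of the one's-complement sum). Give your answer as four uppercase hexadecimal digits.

6072

One's-complement addition (fold any carry out of bit 15 back into bit 0):
  0xF4FF + 0x6C2E = 0x1612D → wrap carry → 0x612E
  0x612E + 0xE365 = 0x14493 → wrap carry → 0x4494
  0x4494 + 0x23CA = 0x0685E
  0x685E + 0xB068 = 0x118C6 → wrap carry → 0x18C7
  0x18C7 + 0x660B = 0x07ED2
  0x7ED2 + 0x20BB = 0x09F8D
One's-complement sum = 0x9F8D.
Checksum = ~0x9F8D & 0xFFFF = 0x6072.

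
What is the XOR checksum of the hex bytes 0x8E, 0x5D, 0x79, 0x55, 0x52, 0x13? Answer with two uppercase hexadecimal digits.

XOR the bytes together:
  start with 0x8E
  0x8E ⊕ 0x5D = 0xD3
  0xD3 ⊕ 0x79 = 0xAA
  0xAA ⊕ 0x55 = 0xFF
  0xFF ⊕ 0x52 = 0xAD
  0xAD ⊕ 0x13 = 0xBE

BE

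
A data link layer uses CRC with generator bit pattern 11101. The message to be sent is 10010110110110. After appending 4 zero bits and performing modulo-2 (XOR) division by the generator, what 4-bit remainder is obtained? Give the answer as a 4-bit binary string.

1100

Append 4 zeros: 100101101101100000. Divide by 11101 (XOR where the leading bit is 1):
  pos 0: 10010 XOR 11101 = 01111
  pos 1: 11111 XOR 11101 = 00010
  pos 4: 10101 XOR 11101 = 01000
  pos 5: 10001 XOR 11101 = 01100
  pos 6: 11000 XOR 11101 = 00101
  pos 8: 10111 XOR 11101 = 01010
  pos 9: 10100 XOR 11101 = 01001
  pos 10: 10010 XOR 11101 = 01111
  pos 11: 11110 XOR 11101 = 00011
Remainder (last 4 bits) = 1100. This is the CRC / FCS.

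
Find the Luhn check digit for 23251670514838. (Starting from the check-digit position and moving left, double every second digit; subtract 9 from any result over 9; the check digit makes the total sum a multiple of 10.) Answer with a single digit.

Partial digits right→left: 8 3 8 4 1 5 0 7 6 1 5 2 3 2
Double every second digit counting from the check-digit position (so the 1st, 3rd, 5th, ... of the partial from the right).
  doubled (with −9 where >9): 7 7 2 0 3 1 6 → sum 26
  kept as-is: 3 4 5 7 1 2 2 → sum 24
Total = 26 + 24 = 50.
Check digit = (10 − (50 mod 10)) mod 10 = 0.

0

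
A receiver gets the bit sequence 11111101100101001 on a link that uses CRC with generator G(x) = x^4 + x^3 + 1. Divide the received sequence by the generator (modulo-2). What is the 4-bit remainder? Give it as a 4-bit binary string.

Modulo-2 division of 11111101100101001 by 11001:
  pos 0: 11111 XOR 11001 = 00110
  pos 2: 11010 XOR 11001 = 00011
  pos 5: 11110 XOR 11001 = 00111
  pos 7: 11101 XOR 11001 = 00100
  pos 9: 10001 XOR 11001 = 01000
  pos 10: 10000 XOR 11001 = 01001
  pos 11: 10010 XOR 11001 = 01011
  pos 12: 10111 XOR 11001 = 01110
Remainder = 1110 (nonzero — an error is detected).

1110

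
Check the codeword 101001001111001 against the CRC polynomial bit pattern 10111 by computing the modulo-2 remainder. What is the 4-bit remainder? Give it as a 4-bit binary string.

0000

Modulo-2 division of 101001001111001 by 10111:
  pos 0: 10100 XOR 10111 = 00011
  pos 3: 11100 XOR 10111 = 01011
  pos 4: 10111 XOR 10111 = 00000
  pos 9: 11100 XOR 10111 = 01011
  pos 10: 10111 XOR 10111 = 00000
Remainder = 0000 (zero — the frame passes the CRC check).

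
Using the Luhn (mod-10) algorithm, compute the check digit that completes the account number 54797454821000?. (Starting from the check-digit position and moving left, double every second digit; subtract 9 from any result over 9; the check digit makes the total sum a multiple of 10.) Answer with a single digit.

Partial digits right→left: 0 0 0 1 2 8 4 5 4 7 9 7 4 5
Double every second digit counting from the check-digit position (so the 1st, 3rd, 5th, ... of the partial from the right).
  doubled (with −9 where >9): 0 0 4 8 8 9 8 → sum 37
  kept as-is: 0 1 8 5 7 7 5 → sum 33
Total = 37 + 33 = 70.
Check digit = (10 − (70 mod 10)) mod 10 = 0.

0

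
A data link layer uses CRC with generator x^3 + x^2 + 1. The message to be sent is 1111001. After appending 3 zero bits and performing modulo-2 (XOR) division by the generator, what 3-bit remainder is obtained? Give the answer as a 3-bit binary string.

100

Append 3 zeros: 1111001000. Divide by 1101 (XOR where the leading bit is 1):
  pos 0: 1111 XOR 1101 = 0010
  pos 2: 1000 XOR 1101 = 0101
  pos 3: 1011 XOR 1101 = 0110
  pos 4: 1100 XOR 1101 = 0001
Remainder (last 3 bits) = 100. This is the CRC / FCS.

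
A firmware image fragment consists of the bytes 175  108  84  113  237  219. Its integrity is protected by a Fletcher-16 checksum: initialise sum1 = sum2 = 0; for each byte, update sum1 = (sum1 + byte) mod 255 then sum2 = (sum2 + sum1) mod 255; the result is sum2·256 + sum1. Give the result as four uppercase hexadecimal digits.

99AB

Running sums (mod 255):
  after byte 0 (175): sum1=175, sum2=175
  after byte 1 (108): sum1=28, sum2=203
  after byte 2 (84): sum1=112, sum2=60
  after byte 3 (113): sum1=225, sum2=30
  after byte 4 (237): sum1=207, sum2=237
  after byte 5 (219): sum1=171, sum2=153
Checksum = sum2·256 + sum1 = 153·256 + 171 = 39339 = 0x99AB.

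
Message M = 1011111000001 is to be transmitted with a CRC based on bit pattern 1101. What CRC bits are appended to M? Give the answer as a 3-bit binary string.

Append 3 zeros: 1011111000001000. Divide by 1101 (XOR where the leading bit is 1):
  pos 0: 1011 XOR 1101 = 0110
  pos 1: 1101 XOR 1101 = 0000
  pos 5: 1100 XOR 1101 = 0001
  pos 8: 1000 XOR 1101 = 0101
  pos 9: 1011 XOR 1101 = 0110
  pos 10: 1100 XOR 1101 = 0001
Remainder (last 3 bits) = 100. This is the CRC / FCS.

100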